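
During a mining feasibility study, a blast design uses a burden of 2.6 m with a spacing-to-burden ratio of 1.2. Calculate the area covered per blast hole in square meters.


First, find the spacing:
Spacing = burden * ratio = 2.6 * 1.2
= 3.12 m
Then, calculate the area:
Area = burden * spacing = 2.6 * 3.12
= 8.112 m^2

8.112 m^2


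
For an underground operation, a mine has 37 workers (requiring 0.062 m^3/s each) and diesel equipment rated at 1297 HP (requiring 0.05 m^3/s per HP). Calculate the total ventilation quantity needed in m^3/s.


Airflow for workers:
Q_people = 37 * 0.062 = 2.294 m^3/s
Airflow for diesel equipment:
Q_diesel = 1297 * 0.05 = 64.85 m^3/s
Total ventilation:
Q_total = 2.294 + 64.85
= 67.144 m^3/s

67.144 m^3/s


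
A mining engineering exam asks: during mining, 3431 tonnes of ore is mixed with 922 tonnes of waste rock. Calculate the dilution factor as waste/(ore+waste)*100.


Total material = ore + waste
= 3431 + 922 = 4353 tonnes
Dilution = waste / total * 100
= 922 / 4353 * 100
= 0.2118079485 * 100
= 21.1808%

21.1808%


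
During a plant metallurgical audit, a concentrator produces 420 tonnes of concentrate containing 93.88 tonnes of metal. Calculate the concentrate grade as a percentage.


22.3524%

Grade = (metal in concentrate / concentrate mass) * 100
= (93.88 / 420) * 100
= 0.2235238095 * 100
= 22.3524%


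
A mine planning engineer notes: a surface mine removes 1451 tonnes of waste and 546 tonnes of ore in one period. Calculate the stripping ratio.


2.6575

Stripping ratio = waste tonnage / ore tonnage
= 1451 / 546
= 2.6575


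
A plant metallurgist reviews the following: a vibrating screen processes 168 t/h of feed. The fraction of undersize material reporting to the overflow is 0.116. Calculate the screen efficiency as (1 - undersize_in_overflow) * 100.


Screen efficiency = (1 - fraction of undersize in overflow) * 100
= (1 - 0.116) * 100
= 0.884 * 100
= 88.4%

88.4%


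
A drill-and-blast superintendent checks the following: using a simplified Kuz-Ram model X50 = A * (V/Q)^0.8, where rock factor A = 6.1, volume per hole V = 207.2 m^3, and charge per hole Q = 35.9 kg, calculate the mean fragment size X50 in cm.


24.7951 cm

Compute V/Q:
V/Q = 207.2 / 35.9 = 5.771587744
Raise to the power 0.8:
(V/Q)^0.8 = 5.771587744^0.8 = 4.064772484
Multiply by A:
X50 = 6.1 * 4.064772484
= 24.7951 cm


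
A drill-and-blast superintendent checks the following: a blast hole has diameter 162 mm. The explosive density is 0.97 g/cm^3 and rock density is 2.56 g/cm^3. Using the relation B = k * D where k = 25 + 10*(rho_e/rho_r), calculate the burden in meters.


First, compute k:
rho_e / rho_r = 0.97 / 2.56 = 0.37890625
k = 25 + 10 * 0.37890625 = 28.7890625
Then, compute burden:
B = k * D / 1000 = 28.7890625 * 162 / 1000
= 4663.828125 / 1000
= 4.6638 m

4.6638 m


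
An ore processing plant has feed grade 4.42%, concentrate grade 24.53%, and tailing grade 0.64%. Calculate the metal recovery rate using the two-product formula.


Using the two-product formula:
R = 100 * c * (f - t) / (f * (c - t))
Numerator = 100 * 24.53 * (4.42 - 0.64)
= 100 * 24.53 * 3.78
= 9272.34
Denominator = 4.42 * (24.53 - 0.64)
= 4.42 * 23.89
= 105.5938
R = 9272.34 / 105.5938
= 87.8114%

87.8114%


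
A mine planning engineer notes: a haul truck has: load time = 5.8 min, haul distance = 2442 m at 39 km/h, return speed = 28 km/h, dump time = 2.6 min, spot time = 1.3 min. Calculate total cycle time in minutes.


18.6898 min

Convert haul speed to m/min: 39 * 1000/60 = 650 m/min
Haul time = 2442 / 650 = 3.756923077 min
Convert return speed to m/min: 28 * 1000/60 = 466.6666667 m/min
Return time = 2442 / 466.6666667 = 5.232857143 min
Total cycle time:
= 5.8 + 3.756923077 + 2.6 + 5.232857143 + 1.3
= 18.6898 min


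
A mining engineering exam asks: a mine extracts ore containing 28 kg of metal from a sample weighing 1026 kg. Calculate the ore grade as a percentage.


Ore grade = (metal mass / ore mass) * 100
= (28 / 1026) * 100
= 0.02729044834 * 100
= 2.729%

2.729%


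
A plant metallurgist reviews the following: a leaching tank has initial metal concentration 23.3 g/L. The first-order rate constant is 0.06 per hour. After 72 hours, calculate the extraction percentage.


Compute the exponent:
-k * t = -0.06 * 72 = -4.32
Remaining concentration:
C = 23.3 * exp(-4.32)
= 23.3 * 0.01329988354
= 0.3098872865 g/L
Extracted = 23.3 - 0.3098872865 = 22.99011271 g/L
Extraction % = 22.99011271 / 23.3 * 100
= 98.67%

98.67%


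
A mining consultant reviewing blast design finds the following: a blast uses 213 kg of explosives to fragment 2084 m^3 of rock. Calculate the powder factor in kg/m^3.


0.1022 kg/m^3

Powder factor = explosive mass / rock volume
= 213 / 2084
= 0.1022 kg/m^3


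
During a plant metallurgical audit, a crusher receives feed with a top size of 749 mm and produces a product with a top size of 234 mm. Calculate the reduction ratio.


3.2009

Reduction ratio = feed size / product size
= 749 / 234
= 3.2009


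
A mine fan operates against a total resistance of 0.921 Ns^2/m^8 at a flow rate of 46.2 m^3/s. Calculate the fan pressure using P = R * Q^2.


Compute Q^2:
Q^2 = 46.2^2 = 2134.44
Compute pressure:
P = R * Q^2 = 0.921 * 2134.44
= 1965.8192 Pa

1965.8192 Pa


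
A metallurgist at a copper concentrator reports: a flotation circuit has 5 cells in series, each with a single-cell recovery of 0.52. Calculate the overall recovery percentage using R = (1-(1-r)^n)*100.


97.452%

Complement of single-cell recovery:
1 - r = 1 - 0.52 = 0.48
Raise to power n:
(1 - r)^5 = 0.48^5 = 0.0254803968
Overall recovery:
R = (1 - 0.0254803968) * 100
= 97.452%


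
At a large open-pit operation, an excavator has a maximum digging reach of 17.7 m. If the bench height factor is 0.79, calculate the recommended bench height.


13.983 m

Bench height = reach * factor
= 17.7 * 0.79
= 13.983 m


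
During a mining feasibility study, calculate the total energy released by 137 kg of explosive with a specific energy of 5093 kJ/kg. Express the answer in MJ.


697.741 MJ

Energy = mass * specific_energy / 1000
= 137 * 5093 / 1000
= 697741 / 1000
= 697.741 MJ


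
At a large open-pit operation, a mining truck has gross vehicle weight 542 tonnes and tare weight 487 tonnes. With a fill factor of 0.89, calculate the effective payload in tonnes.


Maximum payload = gross - tare
= 542 - 487 = 55 tonnes
Effective payload = max payload * fill factor
= 55 * 0.89
= 48.95 tonnes

48.95 tonnes


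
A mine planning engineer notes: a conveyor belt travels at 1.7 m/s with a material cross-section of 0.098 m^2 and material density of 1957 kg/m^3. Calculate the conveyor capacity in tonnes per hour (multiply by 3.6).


1173.7303 t/h

Volumetric flow = speed * area
= 1.7 * 0.098 = 0.1666 m^3/s
Mass flow = volumetric * density
= 0.1666 * 1957 = 326.0362 kg/s
Convert to t/h: multiply by 3.6
Capacity = 326.0362 * 3.6
= 1173.7303 t/h


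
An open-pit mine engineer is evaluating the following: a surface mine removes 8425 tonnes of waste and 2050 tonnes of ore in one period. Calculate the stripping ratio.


Stripping ratio = waste tonnage / ore tonnage
= 8425 / 2050
= 4.1098

4.1098


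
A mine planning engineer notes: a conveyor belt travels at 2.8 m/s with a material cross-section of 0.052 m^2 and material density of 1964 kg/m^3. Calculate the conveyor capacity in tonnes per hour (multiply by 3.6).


Volumetric flow = speed * area
= 2.8 * 0.052 = 0.1456 m^3/s
Mass flow = volumetric * density
= 0.1456 * 1964 = 285.9584 kg/s
Convert to t/h: multiply by 3.6
Capacity = 285.9584 * 3.6
= 1029.4502 t/h

1029.4502 t/h


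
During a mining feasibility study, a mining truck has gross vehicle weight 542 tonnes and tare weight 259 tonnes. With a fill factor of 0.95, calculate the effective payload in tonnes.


268.85 tonnes

Maximum payload = gross - tare
= 542 - 259 = 283 tonnes
Effective payload = max payload * fill factor
= 283 * 0.95
= 268.85 tonnes


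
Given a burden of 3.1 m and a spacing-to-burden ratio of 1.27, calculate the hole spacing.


3.937 m

Spacing = burden * ratio
= 3.1 * 1.27
= 3.937 m


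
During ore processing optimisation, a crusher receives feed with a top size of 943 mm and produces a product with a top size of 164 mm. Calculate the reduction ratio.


5.75

Reduction ratio = feed size / product size
= 943 / 164
= 5.75


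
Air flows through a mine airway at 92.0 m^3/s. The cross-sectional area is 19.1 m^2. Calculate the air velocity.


4.8168 m/s

Velocity = flow rate / cross-sectional area
= 92.0 / 19.1
= 4.8168 m/s


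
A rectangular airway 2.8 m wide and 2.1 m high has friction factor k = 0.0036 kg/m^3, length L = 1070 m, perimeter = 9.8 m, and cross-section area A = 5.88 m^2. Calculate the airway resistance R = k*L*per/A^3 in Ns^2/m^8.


0.1857 Ns^2/m^8

Compute the numerator:
k * L * per = 0.0036 * 1070 * 9.8
= 37.7496
Compute the denominator:
A^3 = 5.88^3 = 203.297472
Resistance:
R = 37.7496 / 203.297472
= 0.1857 Ns^2/m^8


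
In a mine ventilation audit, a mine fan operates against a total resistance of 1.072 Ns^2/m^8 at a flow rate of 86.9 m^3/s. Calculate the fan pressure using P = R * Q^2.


8095.3259 Pa

Compute Q^2:
Q^2 = 86.9^2 = 7551.61
Compute pressure:
P = R * Q^2 = 1.072 * 7551.61
= 8095.3259 Pa


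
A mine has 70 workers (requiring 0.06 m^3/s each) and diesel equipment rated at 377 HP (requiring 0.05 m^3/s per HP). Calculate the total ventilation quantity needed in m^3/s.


Airflow for workers:
Q_people = 70 * 0.06 = 4.2 m^3/s
Airflow for diesel equipment:
Q_diesel = 377 * 0.05 = 18.85 m^3/s
Total ventilation:
Q_total = 4.2 + 18.85
= 23.05 m^3/s

23.05 m^3/s


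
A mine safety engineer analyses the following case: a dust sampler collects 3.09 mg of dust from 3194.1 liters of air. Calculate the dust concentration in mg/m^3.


0.9674 mg/m^3

Convert liters to m^3: 1 m^3 = 1000 L
Concentration = mass / volume * 1000
= 3.09 / 3194.1 * 1000
= 0.0009674086597 * 1000
= 0.9674 mg/m^3


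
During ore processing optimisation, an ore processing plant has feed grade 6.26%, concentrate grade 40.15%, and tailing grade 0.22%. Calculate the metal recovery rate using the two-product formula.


97.0172%

Using the two-product formula:
R = 100 * c * (f - t) / (f * (c - t))
Numerator = 100 * 40.15 * (6.26 - 0.22)
= 100 * 40.15 * 6.04
= 24250.6
Denominator = 6.26 * (40.15 - 0.22)
= 6.26 * 39.93
= 249.9618
R = 24250.6 / 249.9618
= 97.0172%


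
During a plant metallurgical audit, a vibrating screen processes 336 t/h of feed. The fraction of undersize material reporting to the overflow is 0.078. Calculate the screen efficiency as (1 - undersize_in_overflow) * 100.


Screen efficiency = (1 - fraction of undersize in overflow) * 100
= (1 - 0.078) * 100
= 0.922 * 100
= 92.2%

92.2%


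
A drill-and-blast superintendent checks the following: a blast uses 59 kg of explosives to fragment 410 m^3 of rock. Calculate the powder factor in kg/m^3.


Powder factor = explosive mass / rock volume
= 59 / 410
= 0.1439 kg/m^3

0.1439 kg/m^3


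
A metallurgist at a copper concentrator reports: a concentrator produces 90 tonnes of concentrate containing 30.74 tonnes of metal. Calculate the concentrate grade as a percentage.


34.1556%

Grade = (metal in concentrate / concentrate mass) * 100
= (30.74 / 90) * 100
= 0.3415555556 * 100
= 34.1556%


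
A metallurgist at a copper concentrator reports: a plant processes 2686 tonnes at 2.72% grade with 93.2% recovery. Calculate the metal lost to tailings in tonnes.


Total metal in feed:
= 2686 * 2.72 / 100 = 73.0592 tonnes
Metal recovered:
= 73.0592 * 93.2 / 100 = 68.0911744 tonnes
Metal lost to tailings:
= 73.0592 - 68.0911744
= 4.968 tonnes

4.968 tonnes


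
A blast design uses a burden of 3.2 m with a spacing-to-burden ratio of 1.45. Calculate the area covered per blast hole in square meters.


First, find the spacing:
Spacing = burden * ratio = 3.2 * 1.45
= 4.64 m
Then, calculate the area:
Area = burden * spacing = 3.2 * 4.64
= 14.848 m^2

14.848 m^2


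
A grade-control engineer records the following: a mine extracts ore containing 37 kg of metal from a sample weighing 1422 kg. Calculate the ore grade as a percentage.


2.602%

Ore grade = (metal mass / ore mass) * 100
= (37 / 1422) * 100
= 0.02601969058 * 100
= 2.602%


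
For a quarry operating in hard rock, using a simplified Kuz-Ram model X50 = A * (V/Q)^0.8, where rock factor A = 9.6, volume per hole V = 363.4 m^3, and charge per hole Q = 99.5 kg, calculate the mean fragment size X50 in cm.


Compute V/Q:
V/Q = 363.4 / 99.5 = 3.652261307
Raise to the power 0.8:
(V/Q)^0.8 = 3.652261307^0.8 = 2.818704013
Multiply by A:
X50 = 9.6 * 2.818704013
= 27.0596 cm

27.0596 cm


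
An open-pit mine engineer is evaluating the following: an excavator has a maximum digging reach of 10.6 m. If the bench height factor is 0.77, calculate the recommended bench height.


Bench height = reach * factor
= 10.6 * 0.77
= 8.162 m

8.162 m


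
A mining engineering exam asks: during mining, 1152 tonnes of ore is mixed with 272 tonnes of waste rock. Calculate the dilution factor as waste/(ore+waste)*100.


Total material = ore + waste
= 1152 + 272 = 1424 tonnes
Dilution = waste / total * 100
= 272 / 1424 * 100
= 0.191011236 * 100
= 19.1011%

19.1011%


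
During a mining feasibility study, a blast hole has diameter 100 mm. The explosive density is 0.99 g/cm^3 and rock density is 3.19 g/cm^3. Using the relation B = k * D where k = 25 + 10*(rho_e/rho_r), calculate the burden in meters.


First, compute k:
rho_e / rho_r = 0.99 / 3.19 = 0.3103448276
k = 25 + 10 * 0.3103448276 = 28.10344828
Then, compute burden:
B = k * D / 1000 = 28.10344828 * 100 / 1000
= 2810.344828 / 1000
= 2.8103 m

2.8103 m


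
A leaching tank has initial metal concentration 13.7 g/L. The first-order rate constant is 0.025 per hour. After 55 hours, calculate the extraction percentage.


74.716%

Compute the exponent:
-k * t = -0.025 * 55 = -1.375
Remaining concentration:
C = 13.7 * exp(-1.375)
= 13.7 * 0.2528395958
= 3.463902463 g/L
Extracted = 13.7 - 3.463902463 = 10.23609754 g/L
Extraction % = 10.23609754 / 13.7 * 100
= 74.716%


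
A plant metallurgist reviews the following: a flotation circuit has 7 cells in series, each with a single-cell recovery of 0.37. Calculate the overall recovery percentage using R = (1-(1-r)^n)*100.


96.061%

Complement of single-cell recovery:
1 - r = 1 - 0.37 = 0.63
Raise to power n:
(1 - r)^7 = 0.63^7 = 0.03938980639
Overall recovery:
R = (1 - 0.03938980639) * 100
= 96.061%


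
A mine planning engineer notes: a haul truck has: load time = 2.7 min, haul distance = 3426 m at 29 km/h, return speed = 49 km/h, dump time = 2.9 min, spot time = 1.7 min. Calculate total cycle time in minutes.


Convert haul speed to m/min: 29 * 1000/60 = 483.3333333 m/min
Haul time = 3426 / 483.3333333 = 7.088275862 min
Convert return speed to m/min: 49 * 1000/60 = 816.6666667 m/min
Return time = 3426 / 816.6666667 = 4.195102041 min
Total cycle time:
= 2.7 + 7.088275862 + 2.9 + 4.195102041 + 1.7
= 18.5834 min

18.5834 min


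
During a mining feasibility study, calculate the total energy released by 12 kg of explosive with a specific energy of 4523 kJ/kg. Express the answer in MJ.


Energy = mass * specific_energy / 1000
= 12 * 4523 / 1000
= 54276 / 1000
= 54.276 MJ

54.276 MJ


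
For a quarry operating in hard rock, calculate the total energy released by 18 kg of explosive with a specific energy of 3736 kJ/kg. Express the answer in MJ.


67.248 MJ

Energy = mass * specific_energy / 1000
= 18 * 3736 / 1000
= 67248 / 1000
= 67.248 MJ


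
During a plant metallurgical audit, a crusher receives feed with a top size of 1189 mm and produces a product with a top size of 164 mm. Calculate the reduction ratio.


Reduction ratio = feed size / product size
= 1189 / 164
= 7.25

7.25


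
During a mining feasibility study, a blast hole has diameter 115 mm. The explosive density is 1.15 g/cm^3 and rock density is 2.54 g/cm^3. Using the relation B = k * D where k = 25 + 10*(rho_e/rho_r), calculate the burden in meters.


First, compute k:
rho_e / rho_r = 1.15 / 2.54 = 0.4527559055
k = 25 + 10 * 0.4527559055 = 29.52755906
Then, compute burden:
B = k * D / 1000 = 29.52755906 * 115 / 1000
= 3395.669291 / 1000
= 3.3957 m

3.3957 m


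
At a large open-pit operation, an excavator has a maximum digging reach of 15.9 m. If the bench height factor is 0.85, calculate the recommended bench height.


13.515 m

Bench height = reach * factor
= 15.9 * 0.85
= 13.515 m


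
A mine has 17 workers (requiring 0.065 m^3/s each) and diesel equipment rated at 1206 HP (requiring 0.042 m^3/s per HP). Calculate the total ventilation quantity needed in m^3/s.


51.757 m^3/s

Airflow for workers:
Q_people = 17 * 0.065 = 1.105 m^3/s
Airflow for diesel equipment:
Q_diesel = 1206 * 0.042 = 50.652 m^3/s
Total ventilation:
Q_total = 1.105 + 50.652
= 51.757 m^3/s


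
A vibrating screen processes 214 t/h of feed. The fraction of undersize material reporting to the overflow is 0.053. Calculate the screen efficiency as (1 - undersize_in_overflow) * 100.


94.7%

Screen efficiency = (1 - fraction of undersize in overflow) * 100
= (1 - 0.053) * 100
= 0.947 * 100
= 94.7%


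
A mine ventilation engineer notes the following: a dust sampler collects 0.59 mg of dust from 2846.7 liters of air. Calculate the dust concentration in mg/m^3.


0.2073 mg/m^3

Convert liters to m^3: 1 m^3 = 1000 L
Concentration = mass / volume * 1000
= 0.59 / 2846.7 * 1000
= 0.0002072575263 * 1000
= 0.2073 mg/m^3


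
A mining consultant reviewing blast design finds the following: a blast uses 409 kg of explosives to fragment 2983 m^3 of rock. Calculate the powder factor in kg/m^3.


0.1371 kg/m^3

Powder factor = explosive mass / rock volume
= 409 / 2983
= 0.1371 kg/m^3


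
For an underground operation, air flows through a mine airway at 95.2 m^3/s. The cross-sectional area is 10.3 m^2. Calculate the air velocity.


9.2427 m/s

Velocity = flow rate / cross-sectional area
= 95.2 / 10.3
= 9.2427 m/s


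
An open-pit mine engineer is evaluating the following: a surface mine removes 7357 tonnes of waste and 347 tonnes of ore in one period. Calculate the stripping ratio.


21.2017

Stripping ratio = waste tonnage / ore tonnage
= 7357 / 347
= 21.2017


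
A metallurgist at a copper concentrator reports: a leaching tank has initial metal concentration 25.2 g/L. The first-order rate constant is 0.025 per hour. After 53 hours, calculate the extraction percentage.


73.4197%

Compute the exponent:
-k * t = -0.025 * 53 = -1.325
Remaining concentration:
C = 25.2 * exp(-1.325)
= 25.2 * 0.2658029591
= 6.698234569 g/L
Extracted = 25.2 - 6.698234569 = 18.50176543 g/L
Extraction % = 18.50176543 / 25.2 * 100
= 73.4197%


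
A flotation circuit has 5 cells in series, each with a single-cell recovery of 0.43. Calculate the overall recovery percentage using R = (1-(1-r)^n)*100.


Complement of single-cell recovery:
1 - r = 1 - 0.43 = 0.57
Raise to power n:
(1 - r)^5 = 0.57^5 = 0.0601692057
Overall recovery:
R = (1 - 0.0601692057) * 100
= 93.9831%

93.9831%


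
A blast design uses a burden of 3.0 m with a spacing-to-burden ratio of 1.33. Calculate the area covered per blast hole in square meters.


First, find the spacing:
Spacing = burden * ratio = 3.0 * 1.33
= 3.99 m
Then, calculate the area:
Area = burden * spacing = 3.0 * 3.99
= 11.97 m^2

11.97 m^2


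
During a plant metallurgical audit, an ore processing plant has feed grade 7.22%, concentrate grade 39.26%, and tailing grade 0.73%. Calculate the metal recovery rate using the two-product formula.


Using the two-product formula:
R = 100 * c * (f - t) / (f * (c - t))
Numerator = 100 * 39.26 * (7.22 - 0.73)
= 100 * 39.26 * 6.49
= 25479.74
Denominator = 7.22 * (39.26 - 0.73)
= 7.22 * 38.53
= 278.1866
R = 25479.74 / 278.1866
= 91.5923%

91.5923%


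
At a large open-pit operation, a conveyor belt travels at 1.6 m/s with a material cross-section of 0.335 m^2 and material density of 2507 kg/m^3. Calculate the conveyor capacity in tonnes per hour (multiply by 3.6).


4837.5072 t/h

Volumetric flow = speed * area
= 1.6 * 0.335 = 0.536 m^3/s
Mass flow = volumetric * density
= 0.536 * 2507 = 1343.752 kg/s
Convert to t/h: multiply by 3.6
Capacity = 1343.752 * 3.6
= 4837.5072 t/h


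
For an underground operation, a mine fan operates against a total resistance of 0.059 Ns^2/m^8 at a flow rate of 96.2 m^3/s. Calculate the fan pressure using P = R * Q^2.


546.012 Pa

Compute Q^2:
Q^2 = 96.2^2 = 9254.44
Compute pressure:
P = R * Q^2 = 0.059 * 9254.44
= 546.012 Pa


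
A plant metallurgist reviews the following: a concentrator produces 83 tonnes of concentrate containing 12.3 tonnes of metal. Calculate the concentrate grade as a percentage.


14.8193%

Grade = (metal in concentrate / concentrate mass) * 100
= (12.3 / 83) * 100
= 0.1481927711 * 100
= 14.8193%


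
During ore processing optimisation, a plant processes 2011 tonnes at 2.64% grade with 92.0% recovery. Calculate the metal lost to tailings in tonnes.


Total metal in feed:
= 2011 * 2.64 / 100 = 53.0904 tonnes
Metal recovered:
= 53.0904 * 92.0 / 100 = 48.843168 tonnes
Metal lost to tailings:
= 53.0904 - 48.843168
= 4.2472 tonnes

4.2472 tonnes


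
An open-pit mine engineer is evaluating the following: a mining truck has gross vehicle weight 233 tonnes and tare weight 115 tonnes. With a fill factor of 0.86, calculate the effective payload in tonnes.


101.48 tonnes

Maximum payload = gross - tare
= 233 - 115 = 118 tonnes
Effective payload = max payload * fill factor
= 118 * 0.86
= 101.48 tonnes


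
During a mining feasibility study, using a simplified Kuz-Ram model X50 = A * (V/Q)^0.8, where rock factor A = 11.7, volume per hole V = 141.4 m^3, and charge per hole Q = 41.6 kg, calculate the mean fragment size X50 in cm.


Compute V/Q:
V/Q = 141.4 / 41.6 = 3.399038462
Raise to the power 0.8:
(V/Q)^0.8 = 3.399038462^0.8 = 2.661245028
Multiply by A:
X50 = 11.7 * 2.661245028
= 31.1366 cm

31.1366 cm


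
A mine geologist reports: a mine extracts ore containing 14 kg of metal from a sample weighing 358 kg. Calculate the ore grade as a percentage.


Ore grade = (metal mass / ore mass) * 100
= (14 / 358) * 100
= 0.03910614525 * 100
= 3.9106%

3.9106%


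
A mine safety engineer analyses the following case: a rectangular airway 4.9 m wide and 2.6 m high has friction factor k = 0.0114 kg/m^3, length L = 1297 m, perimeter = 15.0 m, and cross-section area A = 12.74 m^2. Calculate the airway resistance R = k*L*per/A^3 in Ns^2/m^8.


Compute the numerator:
k * L * per = 0.0114 * 1297 * 15.0
= 221.787
Compute the denominator:
A^3 = 12.74^3 = 2067.798824
Resistance:
R = 221.787 / 2067.798824
= 0.1073 Ns^2/m^8

0.1073 Ns^2/m^8


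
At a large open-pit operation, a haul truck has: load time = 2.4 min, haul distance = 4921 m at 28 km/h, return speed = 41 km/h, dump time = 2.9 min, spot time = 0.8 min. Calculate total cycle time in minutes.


Convert haul speed to m/min: 28 * 1000/60 = 466.6666667 m/min
Haul time = 4921 / 466.6666667 = 10.545 min
Convert return speed to m/min: 41 * 1000/60 = 683.3333333 m/min
Return time = 4921 / 683.3333333 = 7.201463415 min
Total cycle time:
= 2.4 + 10.545 + 2.9 + 7.201463415 + 0.8
= 23.8465 min

23.8465 min


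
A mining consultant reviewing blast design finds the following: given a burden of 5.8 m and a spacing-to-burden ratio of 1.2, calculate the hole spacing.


6.96 m

Spacing = burden * ratio
= 5.8 * 1.2
= 6.96 m


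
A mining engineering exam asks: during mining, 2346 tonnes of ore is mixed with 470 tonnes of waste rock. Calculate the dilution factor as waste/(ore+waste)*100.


Total material = ore + waste
= 2346 + 470 = 2816 tonnes
Dilution = waste / total * 100
= 470 / 2816 * 100
= 0.1669034091 * 100
= 16.6903%

16.6903%


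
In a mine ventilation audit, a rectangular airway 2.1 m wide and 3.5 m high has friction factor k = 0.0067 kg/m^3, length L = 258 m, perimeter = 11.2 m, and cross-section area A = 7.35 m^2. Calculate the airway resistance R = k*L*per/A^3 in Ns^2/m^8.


0.0488 Ns^2/m^8

Compute the numerator:
k * L * per = 0.0067 * 258 * 11.2
= 19.36032
Compute the denominator:
A^3 = 7.35^3 = 397.065375
Resistance:
R = 19.36032 / 397.065375
= 0.0488 Ns^2/m^8


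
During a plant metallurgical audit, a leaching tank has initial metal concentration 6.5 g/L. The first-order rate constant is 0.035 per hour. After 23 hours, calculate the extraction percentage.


55.2912%

Compute the exponent:
-k * t = -0.035 * 23 = -0.805
Remaining concentration:
C = 6.5 * exp(-0.805)
= 6.5 * 0.4470879266
= 2.906071523 g/L
Extracted = 6.5 - 2.906071523 = 3.593928477 g/L
Extraction % = 3.593928477 / 6.5 * 100
= 55.2912%


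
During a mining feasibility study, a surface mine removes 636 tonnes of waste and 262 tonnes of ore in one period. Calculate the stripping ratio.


2.4275

Stripping ratio = waste tonnage / ore tonnage
= 636 / 262
= 2.4275


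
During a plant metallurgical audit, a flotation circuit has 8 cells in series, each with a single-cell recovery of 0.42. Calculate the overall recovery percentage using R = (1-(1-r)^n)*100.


Complement of single-cell recovery:
1 - r = 1 - 0.42 = 0.58
Raise to power n:
(1 - r)^8 = 0.58^8 = 0.01280630817
Overall recovery:
R = (1 - 0.01280630817) * 100
= 98.7194%

98.7194%


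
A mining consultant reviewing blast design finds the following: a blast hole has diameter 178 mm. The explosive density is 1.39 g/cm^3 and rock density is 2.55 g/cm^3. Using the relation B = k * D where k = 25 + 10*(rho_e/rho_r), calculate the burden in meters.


First, compute k:
rho_e / rho_r = 1.39 / 2.55 = 0.5450980392
k = 25 + 10 * 0.5450980392 = 30.45098039
Then, compute burden:
B = k * D / 1000 = 30.45098039 * 178 / 1000
= 5420.27451 / 1000
= 5.4203 m

5.4203 m


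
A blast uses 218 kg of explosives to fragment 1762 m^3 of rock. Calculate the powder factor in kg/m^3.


Powder factor = explosive mass / rock volume
= 218 / 1762
= 0.1237 kg/m^3

0.1237 kg/m^3


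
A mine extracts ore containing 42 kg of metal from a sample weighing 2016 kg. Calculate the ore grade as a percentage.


2.0833%

Ore grade = (metal mass / ore mass) * 100
= (42 / 2016) * 100
= 0.02083333333 * 100
= 2.0833%


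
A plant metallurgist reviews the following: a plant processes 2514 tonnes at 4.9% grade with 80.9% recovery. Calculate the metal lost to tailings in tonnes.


Total metal in feed:
= 2514 * 4.9 / 100 = 123.186 tonnes
Metal recovered:
= 123.186 * 80.9 / 100 = 99.657474 tonnes
Metal lost to tailings:
= 123.186 - 99.657474
= 23.5285 tonnes

23.5285 tonnes


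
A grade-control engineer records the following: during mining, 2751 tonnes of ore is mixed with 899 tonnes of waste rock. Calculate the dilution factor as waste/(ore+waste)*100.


24.6301%

Total material = ore + waste
= 2751 + 899 = 3650 tonnes
Dilution = waste / total * 100
= 899 / 3650 * 100
= 0.2463013699 * 100
= 24.6301%


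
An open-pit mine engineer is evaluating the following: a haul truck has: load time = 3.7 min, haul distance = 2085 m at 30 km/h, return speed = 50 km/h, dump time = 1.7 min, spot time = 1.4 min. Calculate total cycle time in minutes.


Convert haul speed to m/min: 30 * 1000/60 = 500 m/min
Haul time = 2085 / 500 = 4.17 min
Convert return speed to m/min: 50 * 1000/60 = 833.3333333 m/min
Return time = 2085 / 833.3333333 = 2.502 min
Total cycle time:
= 3.7 + 4.17 + 1.7 + 2.502 + 1.4
= 13.472 min

13.472 min


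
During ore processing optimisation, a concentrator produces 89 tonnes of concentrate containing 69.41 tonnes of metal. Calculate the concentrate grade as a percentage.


77.9888%

Grade = (metal in concentrate / concentrate mass) * 100
= (69.41 / 89) * 100
= 0.7798876404 * 100
= 77.9888%


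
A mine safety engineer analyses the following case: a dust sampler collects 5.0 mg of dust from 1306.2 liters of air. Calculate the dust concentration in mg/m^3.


Convert liters to m^3: 1 m^3 = 1000 L
Concentration = mass / volume * 1000
= 5.0 / 1306.2 * 1000
= 0.003827897719 * 1000
= 3.8279 mg/m^3

3.8279 mg/m^3


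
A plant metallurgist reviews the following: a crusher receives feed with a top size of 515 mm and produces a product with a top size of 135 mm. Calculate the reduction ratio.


3.8148

Reduction ratio = feed size / product size
= 515 / 135
= 3.8148


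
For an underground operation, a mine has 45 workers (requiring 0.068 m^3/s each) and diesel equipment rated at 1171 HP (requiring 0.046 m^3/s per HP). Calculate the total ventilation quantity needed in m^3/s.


56.926 m^3/s

Airflow for workers:
Q_people = 45 * 0.068 = 3.06 m^3/s
Airflow for diesel equipment:
Q_diesel = 1171 * 0.046 = 53.866 m^3/s
Total ventilation:
Q_total = 3.06 + 53.866
= 56.926 m^3/s


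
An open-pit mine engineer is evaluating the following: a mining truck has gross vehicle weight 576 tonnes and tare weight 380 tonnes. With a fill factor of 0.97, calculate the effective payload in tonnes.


Maximum payload = gross - tare
= 576 - 380 = 196 tonnes
Effective payload = max payload * fill factor
= 196 * 0.97
= 190.12 tonnes

190.12 tonnes


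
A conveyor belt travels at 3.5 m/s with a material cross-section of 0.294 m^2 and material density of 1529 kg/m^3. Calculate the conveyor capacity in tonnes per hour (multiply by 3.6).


Volumetric flow = speed * area
= 3.5 * 0.294 = 1.029 m^3/s
Mass flow = volumetric * density
= 1.029 * 1529 = 1573.341 kg/s
Convert to t/h: multiply by 3.6
Capacity = 1573.341 * 3.6
= 5664.0276 t/h

5664.0276 t/h


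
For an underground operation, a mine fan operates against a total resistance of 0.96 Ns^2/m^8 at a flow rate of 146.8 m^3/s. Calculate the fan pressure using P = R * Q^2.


20688.2304 Pa

Compute Q^2:
Q^2 = 146.8^2 = 21550.24
Compute pressure:
P = R * Q^2 = 0.96 * 21550.24
= 20688.2304 Pa


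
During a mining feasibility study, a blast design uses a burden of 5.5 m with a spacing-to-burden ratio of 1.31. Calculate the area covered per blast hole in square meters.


First, find the spacing:
Spacing = burden * ratio = 5.5 * 1.31
= 7.205 m
Then, calculate the area:
Area = burden * spacing = 5.5 * 7.205
= 39.6275 m^2

39.6275 m^2


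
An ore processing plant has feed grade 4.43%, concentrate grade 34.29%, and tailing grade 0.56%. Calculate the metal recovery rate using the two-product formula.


88.8093%

Using the two-product formula:
R = 100 * c * (f - t) / (f * (c - t))
Numerator = 100 * 34.29 * (4.43 - 0.56)
= 100 * 34.29 * 3.87
= 13270.23
Denominator = 4.43 * (34.29 - 0.56)
= 4.43 * 33.73
= 149.4239
R = 13270.23 / 149.4239
= 88.8093%


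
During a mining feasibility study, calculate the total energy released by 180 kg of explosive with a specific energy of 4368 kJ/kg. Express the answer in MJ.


Energy = mass * specific_energy / 1000
= 180 * 4368 / 1000
= 786240 / 1000
= 786.24 MJ

786.24 MJ


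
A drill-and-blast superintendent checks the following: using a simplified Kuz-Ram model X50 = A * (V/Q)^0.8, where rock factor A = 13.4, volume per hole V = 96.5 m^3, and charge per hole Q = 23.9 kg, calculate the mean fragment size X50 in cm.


40.9269 cm

Compute V/Q:
V/Q = 96.5 / 23.9 = 4.037656904
Raise to the power 0.8:
(V/Q)^0.8 = 4.037656904^0.8 = 3.054242597
Multiply by A:
X50 = 13.4 * 3.054242597
= 40.9269 cm


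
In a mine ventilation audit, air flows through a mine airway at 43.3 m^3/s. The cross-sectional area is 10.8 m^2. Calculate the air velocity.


Velocity = flow rate / cross-sectional area
= 43.3 / 10.8
= 4.0093 m/s

4.0093 m/s


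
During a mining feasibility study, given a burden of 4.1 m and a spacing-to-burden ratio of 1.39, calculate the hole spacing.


Spacing = burden * ratio
= 4.1 * 1.39
= 5.699 m

5.699 m


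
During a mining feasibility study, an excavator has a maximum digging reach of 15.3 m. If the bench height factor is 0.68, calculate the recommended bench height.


Bench height = reach * factor
= 15.3 * 0.68
= 10.404 m

10.404 m


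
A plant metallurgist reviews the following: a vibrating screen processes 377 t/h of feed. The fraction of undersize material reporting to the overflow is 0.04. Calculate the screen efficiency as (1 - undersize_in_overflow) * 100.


Screen efficiency = (1 - fraction of undersize in overflow) * 100
= (1 - 0.04) * 100
= 0.96 * 100
= 96.0%

96.0%


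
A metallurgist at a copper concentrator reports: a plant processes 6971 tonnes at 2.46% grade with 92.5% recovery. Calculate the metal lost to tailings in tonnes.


Total metal in feed:
= 6971 * 2.46 / 100 = 171.4866 tonnes
Metal recovered:
= 171.4866 * 92.5 / 100 = 158.625105 tonnes
Metal lost to tailings:
= 171.4866 - 158.625105
= 12.8615 tonnes

12.8615 tonnes


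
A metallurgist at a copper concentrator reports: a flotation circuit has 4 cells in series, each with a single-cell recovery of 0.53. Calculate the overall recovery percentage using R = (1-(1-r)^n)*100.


95.1203%

Complement of single-cell recovery:
1 - r = 1 - 0.53 = 0.47
Raise to power n:
(1 - r)^4 = 0.47^4 = 0.04879681
Overall recovery:
R = (1 - 0.04879681) * 100
= 95.1203%


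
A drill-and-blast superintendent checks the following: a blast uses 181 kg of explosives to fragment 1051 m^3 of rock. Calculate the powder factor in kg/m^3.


Powder factor = explosive mass / rock volume
= 181 / 1051
= 0.1722 kg/m^3

0.1722 kg/m^3


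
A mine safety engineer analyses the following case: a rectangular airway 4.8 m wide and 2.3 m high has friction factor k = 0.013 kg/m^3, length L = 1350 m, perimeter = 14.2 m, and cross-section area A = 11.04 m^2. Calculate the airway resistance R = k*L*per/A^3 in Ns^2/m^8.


Compute the numerator:
k * L * per = 0.013 * 1350 * 14.2
= 249.21
Compute the denominator:
A^3 = 11.04^3 = 1345.572864
Resistance:
R = 249.21 / 1345.572864
= 0.1852 Ns^2/m^8

0.1852 Ns^2/m^8


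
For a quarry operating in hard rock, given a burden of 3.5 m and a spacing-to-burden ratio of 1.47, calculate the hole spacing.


5.145 m

Spacing = burden * ratio
= 3.5 * 1.47
= 5.145 m


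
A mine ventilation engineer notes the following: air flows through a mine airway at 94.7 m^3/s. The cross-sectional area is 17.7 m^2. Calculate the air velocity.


5.3503 m/s

Velocity = flow rate / cross-sectional area
= 94.7 / 17.7
= 5.3503 m/s


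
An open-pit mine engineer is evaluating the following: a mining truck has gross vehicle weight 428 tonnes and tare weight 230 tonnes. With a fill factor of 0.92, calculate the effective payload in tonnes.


Maximum payload = gross - tare
= 428 - 230 = 198 tonnes
Effective payload = max payload * fill factor
= 198 * 0.92
= 182.16 tonnes

182.16 tonnes


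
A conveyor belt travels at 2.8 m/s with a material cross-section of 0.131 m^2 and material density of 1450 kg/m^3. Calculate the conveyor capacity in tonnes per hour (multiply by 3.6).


1914.696 t/h

Volumetric flow = speed * area
= 2.8 * 0.131 = 0.3668 m^3/s
Mass flow = volumetric * density
= 0.3668 * 1450 = 531.86 kg/s
Convert to t/h: multiply by 3.6
Capacity = 531.86 * 3.6
= 1914.696 t/h


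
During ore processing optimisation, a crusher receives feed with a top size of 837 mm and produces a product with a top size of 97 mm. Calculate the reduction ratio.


Reduction ratio = feed size / product size
= 837 / 97
= 8.6289

8.6289


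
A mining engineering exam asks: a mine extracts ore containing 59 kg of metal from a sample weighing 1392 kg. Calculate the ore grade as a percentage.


4.2385%

Ore grade = (metal mass / ore mass) * 100
= (59 / 1392) * 100
= 0.04238505747 * 100
= 4.2385%


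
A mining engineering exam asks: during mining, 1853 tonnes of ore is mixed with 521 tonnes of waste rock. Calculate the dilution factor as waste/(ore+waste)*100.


Total material = ore + waste
= 1853 + 521 = 2374 tonnes
Dilution = waste / total * 100
= 521 / 2374 * 100
= 0.2194608256 * 100
= 21.9461%

21.9461%


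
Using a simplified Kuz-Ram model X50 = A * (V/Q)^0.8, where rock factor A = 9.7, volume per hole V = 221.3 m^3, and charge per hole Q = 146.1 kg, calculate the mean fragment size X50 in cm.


Compute V/Q:
V/Q = 221.3 / 146.1 = 1.514715948
Raise to the power 0.8:
(V/Q)^0.8 = 1.514715948^0.8 = 1.394007012
Multiply by A:
X50 = 9.7 * 1.394007012
= 13.5219 cm

13.5219 cm


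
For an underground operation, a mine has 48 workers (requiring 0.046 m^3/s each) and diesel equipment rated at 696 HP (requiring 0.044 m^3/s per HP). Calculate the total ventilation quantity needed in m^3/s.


Airflow for workers:
Q_people = 48 * 0.046 = 2.208 m^3/s
Airflow for diesel equipment:
Q_diesel = 696 * 0.044 = 30.624 m^3/s
Total ventilation:
Q_total = 2.208 + 30.624
= 32.832 m^3/s

32.832 m^3/s


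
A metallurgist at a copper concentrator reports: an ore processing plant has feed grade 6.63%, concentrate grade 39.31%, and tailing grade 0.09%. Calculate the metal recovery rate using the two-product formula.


98.8689%

Using the two-product formula:
R = 100 * c * (f - t) / (f * (c - t))
Numerator = 100 * 39.31 * (6.63 - 0.09)
= 100 * 39.31 * 6.54
= 25708.74
Denominator = 6.63 * (39.31 - 0.09)
= 6.63 * 39.22
= 260.0286
R = 25708.74 / 260.0286
= 98.8689%


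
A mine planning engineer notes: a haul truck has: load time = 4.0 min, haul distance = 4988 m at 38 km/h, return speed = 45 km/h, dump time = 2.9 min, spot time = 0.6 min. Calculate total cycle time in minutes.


22.0265 min

Convert haul speed to m/min: 38 * 1000/60 = 633.3333333 m/min
Haul time = 4988 / 633.3333333 = 7.875789474 min
Convert return speed to m/min: 45 * 1000/60 = 750 m/min
Return time = 4988 / 750 = 6.650666667 min
Total cycle time:
= 4.0 + 7.875789474 + 2.9 + 6.650666667 + 0.6
= 22.0265 min


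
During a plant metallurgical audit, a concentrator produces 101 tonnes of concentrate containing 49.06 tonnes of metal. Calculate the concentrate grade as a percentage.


48.5743%

Grade = (metal in concentrate / concentrate mass) * 100
= (49.06 / 101) * 100
= 0.4857425743 * 100
= 48.5743%


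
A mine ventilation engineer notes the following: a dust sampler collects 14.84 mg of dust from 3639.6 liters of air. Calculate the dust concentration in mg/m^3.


4.0774 mg/m^3

Convert liters to m^3: 1 m^3 = 1000 L
Concentration = mass / volume * 1000
= 14.84 / 3639.6 * 1000
= 0.00407737114 * 1000
= 4.0774 mg/m^3


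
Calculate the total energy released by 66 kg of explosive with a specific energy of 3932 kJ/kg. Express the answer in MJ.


259.512 MJ

Energy = mass * specific_energy / 1000
= 66 * 3932 / 1000
= 259512 / 1000
= 259.512 MJ


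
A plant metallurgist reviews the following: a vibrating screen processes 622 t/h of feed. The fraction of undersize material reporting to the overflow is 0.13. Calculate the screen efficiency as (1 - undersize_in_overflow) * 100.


Screen efficiency = (1 - fraction of undersize in overflow) * 100
= (1 - 0.13) * 100
= 0.87 * 100
= 87.0%

87.0%


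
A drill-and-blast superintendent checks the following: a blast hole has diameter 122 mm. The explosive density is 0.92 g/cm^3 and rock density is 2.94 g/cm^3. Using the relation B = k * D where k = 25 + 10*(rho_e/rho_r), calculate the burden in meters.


3.4318 m

First, compute k:
rho_e / rho_r = 0.92 / 2.94 = 0.3129251701
k = 25 + 10 * 0.3129251701 = 28.1292517
Then, compute burden:
B = k * D / 1000 = 28.1292517 * 122 / 1000
= 3431.768707 / 1000
= 3.4318 m


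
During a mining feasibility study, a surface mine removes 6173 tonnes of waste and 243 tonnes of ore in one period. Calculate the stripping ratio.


25.4033

Stripping ratio = waste tonnage / ore tonnage
= 6173 / 243
= 25.4033


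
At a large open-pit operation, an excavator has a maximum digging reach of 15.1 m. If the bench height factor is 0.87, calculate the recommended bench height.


Bench height = reach * factor
= 15.1 * 0.87
= 13.137 m

13.137 m
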